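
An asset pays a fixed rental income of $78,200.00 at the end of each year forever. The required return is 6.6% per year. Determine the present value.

Periodic rate r = 0.066 per year.
Level perpetuity: PV = PMT / r = 78,200 / (0.066) = $1,184,848.48.

$1,184,848.48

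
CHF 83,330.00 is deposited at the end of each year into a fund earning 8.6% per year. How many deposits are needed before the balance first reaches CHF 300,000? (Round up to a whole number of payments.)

4 payments

Periodic rate r = 0.086 per year.
Ordinary annuity FV: 300,000 = 83,330 × [((1+r)^n − 1)/r].
(1+r)^n = 1 + 300,000 × r / 83,330, so n = ln(1 + 300,000·r/83,330) / ln(1+r) = 3.27.
Round up to a whole number of payments: n = 4.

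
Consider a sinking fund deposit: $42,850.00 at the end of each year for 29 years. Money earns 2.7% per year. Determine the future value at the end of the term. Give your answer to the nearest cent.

$1,849,570.41

This is an ordinary annuity: 29 deposits of $42,850.00 at the end of each year.
Periodic rate r = 0.027 per year.
FV = PMT × [((1+r)^n − 1)/r] = 42,850 × [(1+r)^29 − 1] / r = $1,849,570.41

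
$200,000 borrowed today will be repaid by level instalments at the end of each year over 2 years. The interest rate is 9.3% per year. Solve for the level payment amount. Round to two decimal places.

$114,156.62

Level ordinary annuity; solve PV = PMT × [(1 − (1+r)^−n)/r] for PMT.
Periodic rate r = 0.093 per year.
With n = 2: PMT = 200,000 / ([(1 − (1+r)^−n)/r]) = $114,156.62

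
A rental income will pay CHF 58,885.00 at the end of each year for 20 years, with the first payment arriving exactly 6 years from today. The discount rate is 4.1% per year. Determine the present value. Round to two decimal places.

Ordinary annuity of 20 payments, first payment at period 6.
Periodic rate r = 0.041 per year.
The ordinary-annuity PV formula values the stream one period before the first payment (period 5); discount that back 5 periods:
PV₀ = 58,885 × [1 − (1+r)^−20] / r × (1+r)^−5 = CHF 648,848.92

CHF 648,848.92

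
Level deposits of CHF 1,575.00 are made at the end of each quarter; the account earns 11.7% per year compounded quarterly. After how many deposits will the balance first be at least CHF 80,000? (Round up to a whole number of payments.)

Periodic rate r = 0.117/4 per quarter; n is counted in quarters.
Ordinary annuity FV: 80,000 = 1,575 × [((1+r)^n − 1)/r].
(1+r)^n = 1 + 80,000 × r / 1,575, so n = ln(1 + 80,000·r/1,575) / ln(1+r) = 31.58.
Round up to a whole number of payments: n = 32.

32 payments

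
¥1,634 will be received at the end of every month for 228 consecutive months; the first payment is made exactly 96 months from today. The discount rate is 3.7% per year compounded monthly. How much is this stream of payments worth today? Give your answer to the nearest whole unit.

¥199,508

Ordinary annuity of 228 payments, first payment at period 96.
Periodic rate r = 0.037/12 per month; n is counted in months.
The ordinary-annuity PV formula values the stream one period before the first payment (period 95); discount that back 95 periods:
PV₀ = 1,634 × [1 − (1+r)^−228] / r × (1+r)^−95 = ¥199,508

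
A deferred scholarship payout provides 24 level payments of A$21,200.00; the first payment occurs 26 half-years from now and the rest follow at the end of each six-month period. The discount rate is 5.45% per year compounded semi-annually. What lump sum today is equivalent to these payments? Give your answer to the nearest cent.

Ordinary annuity of 24 payments, first payment at period 26.
Periodic rate r = 0.0545/2 per half-year; n is counted in half-years.
The ordinary-annuity PV formula values the stream one period before the first payment (period 25); discount that back 25 periods:
PV₀ = 21,200 × [1 − (1+r)^−24] / r × (1+r)^−25 = A$188,880.20

A$188,880.20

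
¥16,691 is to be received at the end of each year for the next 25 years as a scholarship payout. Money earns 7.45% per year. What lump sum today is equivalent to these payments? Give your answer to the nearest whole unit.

¥186,873

This is an ordinary annuity: 25 payments of ¥16,691 at the end of each year.
Periodic rate r = 0.0745 per year.
PV = PMT × [(1 − (1+r)^−n)/r] = 16,691 × [1 − (1+r)^−25] / r = ¥186,873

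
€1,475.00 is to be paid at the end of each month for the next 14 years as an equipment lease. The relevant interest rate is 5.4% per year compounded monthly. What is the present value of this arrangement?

€173,611.49

This is an ordinary annuity: 168 payments of €1,475.00 at the end of each month.
Periodic rate r = 0.054/12 per month; n is counted in months.
PV = PMT × [(1 − (1+r)^−n)/r] = 1,475 × [1 − (1+r)^−168] / r = €173,611.49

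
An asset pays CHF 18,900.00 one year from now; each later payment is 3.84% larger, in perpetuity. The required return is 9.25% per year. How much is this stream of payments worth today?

CHF 349,353.05

Periodic rate r = 0.0925 per year.
Growing perpetuity (Gordon): PV = PMT₁ / (r − g) = 18,900 / (r − 0.0384) = CHF 349,353.05.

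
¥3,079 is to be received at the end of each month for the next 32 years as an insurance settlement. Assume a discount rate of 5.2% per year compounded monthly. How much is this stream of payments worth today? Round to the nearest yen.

This is an ordinary annuity: 384 payments of ¥3,079 at the end of each month.
Periodic rate r = 0.052/12 per month; n is counted in months.
PV = PMT × [(1 − (1+r)^−n)/r] = 3,079 × [1 − (1+r)^−384] / r = ¥575,492

¥575,492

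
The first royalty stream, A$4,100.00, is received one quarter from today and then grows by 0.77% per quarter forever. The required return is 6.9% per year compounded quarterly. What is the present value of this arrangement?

A$429,319.37

Periodic rate r = 0.069/4 per quarter.
Growing perpetuity (Gordon): PV = PMT₁ / (r − g) = 4,100 / (r − 0.0077) = A$429,319.37.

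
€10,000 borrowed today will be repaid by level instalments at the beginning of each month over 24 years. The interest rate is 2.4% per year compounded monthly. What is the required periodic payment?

€45.62

Level annuity due; solve PV = PMT × [(1 − (1+r)^−n)/r] × (1+r) for PMT.
Periodic rate r = 0.024/12 per month; n is counted in months.
With n = 288: PMT = 10,000 / ([(1 − (1+r)^−n)/r] × (1+r)) = €45.62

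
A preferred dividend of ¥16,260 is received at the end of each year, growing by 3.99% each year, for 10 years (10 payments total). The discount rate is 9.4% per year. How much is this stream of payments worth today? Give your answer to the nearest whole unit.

¥119,560

Periodic rate r = 0.094 per year.
Growing ordinary annuity: PV = PMT₁ × [1 − ((1+g)/(1+r))^n] / (r − g) = 16,260 × [1 − ((1+0.0399)/(1+r))^10] / (r − 0.0399) = ¥119,560.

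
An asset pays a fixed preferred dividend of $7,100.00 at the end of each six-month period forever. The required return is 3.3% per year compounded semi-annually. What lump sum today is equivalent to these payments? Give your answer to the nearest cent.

Periodic rate r = 0.033/2 per half-year.
Level perpetuity: PV = PMT / r = 7,100 / (0.033/2) = $430,303.03.

$430,303.03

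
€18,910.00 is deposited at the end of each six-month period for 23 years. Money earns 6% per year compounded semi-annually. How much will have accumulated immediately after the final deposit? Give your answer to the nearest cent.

This is an ordinary annuity: 46 deposits of €18,910.00 at the end of each six-month period.
Periodic rate r = 0.06/2 per half-year; n is counted in half-years.
FV = PMT × [((1+r)^n − 1)/r] = 18,910 × [(1+r)^46 − 1] / r = €1,824,842.56

€1,824,842.56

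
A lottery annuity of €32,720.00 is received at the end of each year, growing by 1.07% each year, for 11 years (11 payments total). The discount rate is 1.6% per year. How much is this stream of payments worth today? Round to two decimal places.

Periodic rate r = 0.016 per year.
Growing ordinary annuity: PV = PMT₁ × [1 − ((1+g)/(1+r))^n] / (r − g) = 32,720 × [1 − ((1+0.0107)/(1+r))^11] / (r − 0.0107) = €345,155.23.

€345,155.23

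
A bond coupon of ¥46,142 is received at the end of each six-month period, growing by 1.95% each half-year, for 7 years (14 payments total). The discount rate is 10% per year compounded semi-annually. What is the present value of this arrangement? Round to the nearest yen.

¥511,545

Periodic rate r = 0.1/2 per half-year; n is counted in half-years.
Growing ordinary annuity: PV = PMT₁ × [1 − ((1+g)/(1+r))^n] / (r − g) = 46,142 × [1 − ((1+0.0195)/(1+r))^14] / (r − 0.0195) = ¥511,545.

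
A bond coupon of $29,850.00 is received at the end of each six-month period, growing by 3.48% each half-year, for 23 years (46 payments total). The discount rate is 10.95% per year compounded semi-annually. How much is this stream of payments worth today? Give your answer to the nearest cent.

$874,630.32

Periodic rate r = 0.1095/2 per half-year; n is counted in half-years.
Growing ordinary annuity: PV = PMT₁ × [1 − ((1+g)/(1+r))^n] / (r − g) = 29,850 × [1 − ((1+0.0348)/(1+r))^46] / (r − 0.0348) = $874,630.32.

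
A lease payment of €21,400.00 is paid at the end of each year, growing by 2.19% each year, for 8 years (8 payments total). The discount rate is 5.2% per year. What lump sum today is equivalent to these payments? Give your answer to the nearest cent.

€147,340.66

Periodic rate r = 0.052 per year.
Growing ordinary annuity: PV = PMT₁ × [1 − ((1+g)/(1+r))^n] / (r − g) = 21,400 × [1 − ((1+0.0219)/(1+r))^8] / (r − 0.0219) = €147,340.66.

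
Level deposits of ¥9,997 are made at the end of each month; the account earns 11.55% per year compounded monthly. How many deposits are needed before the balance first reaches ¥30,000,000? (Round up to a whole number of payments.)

Periodic rate r = 0.1155/12 per month; n is counted in months.
Ordinary annuity FV: 30,000,000 = 9,997 × [((1+r)^n − 1)/r].
(1+r)^n = 1 + 30,000,000 × r / 9,997, so n = ln(1 + 30,000,000·r/9,997) / ln(1+r) = 354.66.
Round up to a whole number of payments: n = 355.

355 payments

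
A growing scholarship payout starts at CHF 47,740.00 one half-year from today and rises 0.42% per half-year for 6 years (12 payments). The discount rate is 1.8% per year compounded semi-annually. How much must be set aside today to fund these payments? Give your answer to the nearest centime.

Periodic rate r = 0.018/2 per half-year; n is counted in half-years.
Growing ordinary annuity: PV = PMT₁ × [1 − ((1+g)/(1+r))^n] / (r − g) = 47,740 × [1 − ((1+0.0042)/(1+r))^12] / (r − 0.0042) = CHF 553,147.70.

CHF 553,147.70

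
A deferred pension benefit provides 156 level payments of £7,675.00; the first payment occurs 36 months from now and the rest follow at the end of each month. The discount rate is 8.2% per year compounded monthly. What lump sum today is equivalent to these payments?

£579,096.44

Ordinary annuity of 156 payments, first payment at period 36.
Periodic rate r = 0.082/12 per month; n is counted in months.
The ordinary-annuity PV formula values the stream one period before the first payment (period 35); discount that back 35 periods:
PV₀ = 7,675 × [1 − (1+r)^−156] / r × (1+r)^−35 = £579,096.44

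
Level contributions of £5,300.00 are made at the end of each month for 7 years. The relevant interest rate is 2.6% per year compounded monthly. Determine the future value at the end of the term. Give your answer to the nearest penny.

£487,709.35

This is an ordinary annuity: 84 deposits of £5,300.00 at the end of each month.
Periodic rate r = 0.026/12 per month; n is counted in months.
FV = PMT × [((1+r)^n − 1)/r] = 5,300 × [(1+r)^84 − 1] / r = £487,709.35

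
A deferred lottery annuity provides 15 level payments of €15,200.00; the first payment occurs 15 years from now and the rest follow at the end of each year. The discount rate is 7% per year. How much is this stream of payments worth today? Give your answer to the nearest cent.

€53,689.53

Ordinary annuity of 15 payments, first payment at period 15.
Periodic rate r = 0.07 per year.
The ordinary-annuity PV formula values the stream one period before the first payment (period 14); discount that back 14 periods:
PV₀ = 15,200 × [1 − (1+r)^−15] / r × (1+r)^−14 = €53,689.53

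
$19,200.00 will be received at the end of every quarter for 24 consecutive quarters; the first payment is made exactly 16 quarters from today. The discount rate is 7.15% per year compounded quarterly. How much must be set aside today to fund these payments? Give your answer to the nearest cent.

Ordinary annuity of 24 payments, first payment at period 16.
Periodic rate r = 0.0715/4 per quarter; n is counted in quarters.
The ordinary-annuity PV formula values the stream one period before the first payment (period 15); discount that back 15 periods:
PV₀ = 19,200 × [1 − (1+r)^−24] / r × (1+r)^−15 = $285,217.60

$285,217.60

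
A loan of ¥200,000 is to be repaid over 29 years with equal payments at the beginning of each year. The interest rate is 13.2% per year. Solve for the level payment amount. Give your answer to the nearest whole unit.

Level annuity due; solve PV = PMT × [(1 − (1+r)^−n)/r] × (1+r) for PMT.
Periodic rate r = 0.132 per year.
With n = 29: PMT = 200,000 / ([(1 − (1+r)^−n)/r] × (1+r)) = ¥23,980

¥23,980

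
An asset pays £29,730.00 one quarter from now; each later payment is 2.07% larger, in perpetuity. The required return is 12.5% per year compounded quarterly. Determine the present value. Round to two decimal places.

£2,818,009.48

Periodic rate r = 0.125/4 per quarter.
Growing perpetuity (Gordon): PV = PMT₁ / (r − g) = 29,730 / (r − 0.0207) = £2,818,009.48.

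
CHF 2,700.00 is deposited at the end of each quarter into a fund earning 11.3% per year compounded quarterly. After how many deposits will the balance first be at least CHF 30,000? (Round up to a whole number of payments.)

10 payments

Periodic rate r = 0.113/4 per quarter; n is counted in quarters.
Ordinary annuity FV: 30,000 = 2,700 × [((1+r)^n − 1)/r].
(1+r)^n = 1 + 30,000 × r / 2,700, so n = ln(1 + 30,000·r/2,700) / ln(1+r) = 9.80.
Round up to a whole number of payments: n = 10.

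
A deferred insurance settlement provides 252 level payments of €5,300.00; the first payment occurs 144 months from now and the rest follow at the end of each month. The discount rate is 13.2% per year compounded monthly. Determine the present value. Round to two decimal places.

€94,401.77

Ordinary annuity of 252 payments, first payment at period 144.
Periodic rate r = 0.132/12 per month; n is counted in months.
The ordinary-annuity PV formula values the stream one period before the first payment (period 143); discount that back 143 periods:
PV₀ = 5,300 × [1 − (1+r)^−252] / r × (1+r)^−143 = €94,401.77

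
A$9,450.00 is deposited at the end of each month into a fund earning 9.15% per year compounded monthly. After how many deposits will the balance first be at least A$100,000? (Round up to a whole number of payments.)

Periodic rate r = 0.0915/12 per month; n is counted in months.
Ordinary annuity FV: 100,000 = 9,450 × [((1+r)^n − 1)/r].
(1+r)^n = 1 + 100,000 × r / 9,450, so n = ln(1 + 100,000·r/9,450) / ln(1+r) = 10.22.
Round up to a whole number of payments: n = 11.

11 payments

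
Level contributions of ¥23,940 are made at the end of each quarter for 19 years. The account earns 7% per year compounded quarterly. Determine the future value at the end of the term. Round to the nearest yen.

This is an ordinary annuity: 76 deposits of ¥23,940 at the end of each quarter.
Periodic rate r = 0.07/4 per quarter; n is counted in quarters.
FV = PMT × [((1+r)^n − 1)/r] = 23,940 × [(1+r)^76 − 1] / r = ¥3,745,307

¥3,745,307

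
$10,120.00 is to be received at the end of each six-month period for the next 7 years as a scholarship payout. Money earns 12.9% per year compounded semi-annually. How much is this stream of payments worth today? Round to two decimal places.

$91,498.66

This is an ordinary annuity: 14 payments of $10,120.00 at the end of each six-month period.
Periodic rate r = 0.129/2 per half-year; n is counted in half-years.
PV = PMT × [(1 − (1+r)^−n)/r] = 10,120 × [1 − (1+r)^−14] / r = $91,498.66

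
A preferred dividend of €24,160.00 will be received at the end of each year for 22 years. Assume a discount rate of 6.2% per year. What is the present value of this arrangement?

€285,932.73

This is an ordinary annuity: 22 payments of €24,160.00 at the end of each year.
Periodic rate r = 0.062 per year.
PV = PMT × [(1 − (1+r)^−n)/r] = 24,160 × [1 − (1+r)^−22] / r = €285,932.73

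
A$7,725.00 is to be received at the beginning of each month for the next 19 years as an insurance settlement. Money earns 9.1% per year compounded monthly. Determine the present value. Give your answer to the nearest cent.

This is an annuity due: 228 payments of A$7,725.00 at the beginning of each month.
Periodic rate r = 0.091/12 per month; n is counted in months.
PV = PMT × [(1 − (1+r)^−n)/r] × (1+r) = 7,725 × [1 − (1+r)^−228] / r × (1+r) = A$843,066.42

A$843,066.42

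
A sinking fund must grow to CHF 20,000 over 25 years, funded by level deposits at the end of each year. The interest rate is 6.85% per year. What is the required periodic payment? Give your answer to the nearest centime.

Level ordinary annuity; solve FV = PMT × [((1+r)^n − 1)/r] for PMT.
Periodic rate r = 0.0685 per year.
With n = 25: PMT = 20,000 / ([((1+r)^n − 1)/r]) = CHF 323.08

CHF 323.08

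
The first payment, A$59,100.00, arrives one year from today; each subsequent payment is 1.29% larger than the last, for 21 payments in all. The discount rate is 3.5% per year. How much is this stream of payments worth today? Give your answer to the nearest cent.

Periodic rate r = 0.035 per year.
Growing ordinary annuity: PV = PMT₁ × [1 − ((1+g)/(1+r))^n] / (r − g) = 59,100 × [1 − ((1+0.0129)/(1+r))^21] / (r − 0.0129) = A$974,611.54.

A$974,611.54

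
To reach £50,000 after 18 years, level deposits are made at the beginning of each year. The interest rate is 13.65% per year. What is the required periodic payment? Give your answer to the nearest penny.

£666.83

Level annuity due; solve FV = PMT × [((1+r)^n − 1)/r] × (1+r) for PMT.
Periodic rate r = 0.1365 per year.
With n = 18: PMT = 50,000 / ([((1+r)^n − 1)/r] × (1+r)) = £666.83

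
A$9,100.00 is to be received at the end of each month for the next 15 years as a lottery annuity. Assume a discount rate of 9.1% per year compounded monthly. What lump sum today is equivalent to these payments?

A$891,960.99

This is an ordinary annuity: 180 payments of A$9,100.00 at the end of each month.
Periodic rate r = 0.091/12 per month; n is counted in months.
PV = PMT × [(1 − (1+r)^−n)/r] = 9,100 × [1 − (1+r)^−180] / r = A$891,960.99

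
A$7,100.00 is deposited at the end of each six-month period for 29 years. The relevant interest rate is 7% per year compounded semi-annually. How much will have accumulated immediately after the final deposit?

This is an ordinary annuity: 58 deposits of A$7,100.00 at the end of each six-month period.
Periodic rate r = 0.07/2 per half-year; n is counted in half-years.
FV = PMT × [((1+r)^n − 1)/r] = 7,100 × [(1+r)^58 − 1] / r = A$1,289,011.52

A$1,289,011.52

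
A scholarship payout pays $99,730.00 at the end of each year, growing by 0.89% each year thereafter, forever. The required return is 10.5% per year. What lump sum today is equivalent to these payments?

$1,037,773.15

Periodic rate r = 0.105 per year.
Growing perpetuity (Gordon): PV = PMT₁ / (r − g) = 99,730 / (r − 0.0089) = $1,037,773.15.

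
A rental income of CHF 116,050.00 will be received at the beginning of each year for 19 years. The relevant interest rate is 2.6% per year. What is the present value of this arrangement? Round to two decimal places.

CHF 1,767,485.73

This is an annuity due: 19 payments of CHF 116,050.00 at the beginning of each year.
Periodic rate r = 0.026 per year.
PV = PMT × [(1 − (1+r)^−n)/r] × (1+r) = 116,050 × [1 − (1+r)^−19] / r × (1+r) = CHF 1,767,485.73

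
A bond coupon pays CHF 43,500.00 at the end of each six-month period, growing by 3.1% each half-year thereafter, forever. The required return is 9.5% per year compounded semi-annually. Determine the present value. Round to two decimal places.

CHF 2,636,363.64

Periodic rate r = 0.095/2 per half-year.
Growing perpetuity (Gordon): PV = PMT₁ / (r − g) = 43,500 / (r − 0.031) = CHF 2,636,363.64.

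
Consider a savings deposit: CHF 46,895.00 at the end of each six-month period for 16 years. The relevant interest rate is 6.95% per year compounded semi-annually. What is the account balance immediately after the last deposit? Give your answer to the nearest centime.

CHF 2,676,799.17

This is an ordinary annuity: 32 deposits of CHF 46,895.00 at the end of each six-month period.
Periodic rate r = 0.0695/2 per half-year; n is counted in half-years.
FV = PMT × [((1+r)^n − 1)/r] = 46,895 × [(1+r)^32 − 1] / r = CHF 2,676,799.17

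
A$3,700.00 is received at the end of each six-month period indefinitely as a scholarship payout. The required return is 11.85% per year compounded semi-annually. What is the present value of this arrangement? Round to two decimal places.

A$62,447.26

Periodic rate r = 0.1185/2 per half-year.
Level perpetuity: PV = PMT / r = 3,700 / (0.1185/2) = A$62,447.26.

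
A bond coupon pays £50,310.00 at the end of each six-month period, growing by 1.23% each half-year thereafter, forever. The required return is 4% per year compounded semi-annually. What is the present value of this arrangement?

£6,533,766.23

Periodic rate r = 0.04/2 per half-year.
Growing perpetuity (Gordon): PV = PMT₁ / (r − g) = 50,310 / (r − 0.0123) = £6,533,766.23.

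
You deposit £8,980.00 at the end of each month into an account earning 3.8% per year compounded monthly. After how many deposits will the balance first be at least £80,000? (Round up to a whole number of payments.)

9 payments

Periodic rate r = 0.038/12 per month; n is counted in months.
Ordinary annuity FV: 80,000 = 8,980 × [((1+r)^n − 1)/r].
(1+r)^n = 1 + 80,000 × r / 8,980, so n = ln(1 + 80,000·r/8,980) / ln(1+r) = 8.80.
Round up to a whole number of payments: n = 9.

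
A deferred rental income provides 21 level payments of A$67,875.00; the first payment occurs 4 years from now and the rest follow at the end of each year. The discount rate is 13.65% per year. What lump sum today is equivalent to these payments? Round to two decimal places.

A$315,679.14

Ordinary annuity of 21 payments, first payment at period 4.
Periodic rate r = 0.1365 per year.
The ordinary-annuity PV formula values the stream one period before the first payment (period 3); discount that back 3 periods:
PV₀ = 67,875 × [1 − (1+r)^−21] / r × (1+r)^−3 = A$315,679.14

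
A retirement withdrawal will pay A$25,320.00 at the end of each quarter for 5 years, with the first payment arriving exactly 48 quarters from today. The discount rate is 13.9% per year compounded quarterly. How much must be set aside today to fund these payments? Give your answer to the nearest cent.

A$72,418.37

Ordinary annuity of 20 payments, first payment at period 48.
Periodic rate r = 0.139/4 per quarter; n is counted in quarters.
The ordinary-annuity PV formula values the stream one period before the first payment (period 47); discount that back 47 periods:
PV₀ = 25,320 × [1 − (1+r)^−20] / r × (1+r)^−47 = A$72,418.37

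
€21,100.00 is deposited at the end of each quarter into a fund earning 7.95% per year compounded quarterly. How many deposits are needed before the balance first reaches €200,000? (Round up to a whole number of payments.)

Periodic rate r = 0.0795/4 per quarter; n is counted in quarters.
Ordinary annuity FV: 200,000 = 21,100 × [((1+r)^n − 1)/r].
(1+r)^n = 1 + 200,000 × r / 21,100, so n = ln(1 + 200,000·r/21,100) / ln(1+r) = 8.77.
Round up to a whole number of payments: n = 9.

9 payments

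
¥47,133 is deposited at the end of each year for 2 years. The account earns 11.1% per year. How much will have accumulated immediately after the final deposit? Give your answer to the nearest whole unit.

¥99,498

This is an ordinary annuity: 2 deposits of ¥47,133 at the end of each year.
Periodic rate r = 0.111 per year.
FV = PMT × [((1+r)^n − 1)/r] = 47,133 × [(1+r)^2 − 1] / r = ¥99,498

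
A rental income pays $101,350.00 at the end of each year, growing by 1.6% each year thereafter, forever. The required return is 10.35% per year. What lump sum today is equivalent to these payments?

$1,158,285.71

Periodic rate r = 0.1035 per year.
Growing perpetuity (Gordon): PV = PMT₁ / (r − g) = 101,350 / (r − 0.016) = $1,158,285.71.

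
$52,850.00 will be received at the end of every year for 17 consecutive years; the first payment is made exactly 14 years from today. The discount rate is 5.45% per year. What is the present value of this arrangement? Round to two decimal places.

$289,098.96

Ordinary annuity of 17 payments, first payment at period 14.
Periodic rate r = 0.0545 per year.
The ordinary-annuity PV formula values the stream one period before the first payment (period 13); discount that back 13 periods:
PV₀ = 52,850 × [1 − (1+r)^−17] / r × (1+r)^−13 = $289,098.96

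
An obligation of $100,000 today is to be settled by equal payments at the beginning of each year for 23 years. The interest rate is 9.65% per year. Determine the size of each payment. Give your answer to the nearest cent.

Level annuity due; solve PV = PMT × [(1 − (1+r)^−n)/r] × (1+r) for PMT.
Periodic rate r = 0.0965 per year.
With n = 23: PMT = 100,000 / ([(1 − (1+r)^−n)/r] × (1+r)) = $10,002.78

$10,002.78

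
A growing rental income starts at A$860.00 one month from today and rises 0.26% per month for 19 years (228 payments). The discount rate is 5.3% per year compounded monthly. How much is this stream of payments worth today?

A$160,089.54

Periodic rate r = 0.053/12 per month; n is counted in months.
Growing ordinary annuity: PV = PMT₁ × [1 − ((1+g)/(1+r))^n] / (r − g) = 860 × [1 − ((1+0.0026)/(1+r))^228] / (r − 0.0026) = A$160,089.54.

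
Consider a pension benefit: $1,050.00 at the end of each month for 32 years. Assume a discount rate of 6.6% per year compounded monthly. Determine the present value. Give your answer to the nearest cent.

$167,675.85

This is an ordinary annuity: 384 payments of $1,050.00 at the end of each month.
Periodic rate r = 0.066/12 per month; n is counted in months.
PV = PMT × [(1 − (1+r)^−n)/r] = 1,050 × [1 − (1+r)^−384] / r = $167,675.85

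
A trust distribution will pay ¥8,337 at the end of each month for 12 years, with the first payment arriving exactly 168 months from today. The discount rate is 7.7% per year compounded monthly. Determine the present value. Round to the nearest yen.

Ordinary annuity of 144 payments, first payment at period 168.
Periodic rate r = 0.077/12 per month; n is counted in months.
The ordinary-annuity PV formula values the stream one period before the first payment (period 167); discount that back 167 periods:
PV₀ = 8,337 × [1 − (1+r)^−144] / r × (1+r)^−167 = ¥268,737

¥268,737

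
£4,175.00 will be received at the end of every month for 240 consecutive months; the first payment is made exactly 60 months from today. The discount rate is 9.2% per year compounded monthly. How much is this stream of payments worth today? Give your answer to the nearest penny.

Ordinary annuity of 240 payments, first payment at period 60.
Periodic rate r = 0.092/12 per month; n is counted in months.
The ordinary-annuity PV formula values the stream one period before the first payment (period 59); discount that back 59 periods:
PV₀ = 4,175 × [1 − (1+r)^−240] / r × (1+r)^−59 = £291,518.22

£291,518.22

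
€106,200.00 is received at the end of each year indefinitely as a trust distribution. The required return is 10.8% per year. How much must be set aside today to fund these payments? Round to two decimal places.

€983,333.33

Periodic rate r = 0.108 per year.
Level perpetuity: PV = PMT / r = 106,200 / (0.108) = €983,333.33.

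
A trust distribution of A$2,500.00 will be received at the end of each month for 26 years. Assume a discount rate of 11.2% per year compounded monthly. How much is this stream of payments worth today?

This is an ordinary annuity: 312 payments of A$2,500.00 at the end of each month.
Periodic rate r = 0.112/12 per month; n is counted in months.
PV = PMT × [(1 − (1+r)^−n)/r] = 2,500 × [1 − (1+r)^−312] / r = A$253,096.58

A$253,096.58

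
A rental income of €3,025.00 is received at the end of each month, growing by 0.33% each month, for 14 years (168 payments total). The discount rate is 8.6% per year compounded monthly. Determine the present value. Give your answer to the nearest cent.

Periodic rate r = 0.086/12 per month; n is counted in months.
Growing ordinary annuity: PV = PMT₁ × [1 − ((1+g)/(1+r))^n] / (r − g) = 3,025 × [1 − ((1+0.0033)/(1+r))^168] / (r − 0.0033) = €372,369.62.

€372,369.62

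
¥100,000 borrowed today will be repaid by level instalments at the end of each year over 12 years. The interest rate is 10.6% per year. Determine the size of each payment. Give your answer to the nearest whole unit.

¥15,110

Level ordinary annuity; solve PV = PMT × [(1 − (1+r)^−n)/r] for PMT.
Periodic rate r = 0.106 per year.
With n = 12: PMT = 100,000 / ([(1 − (1+r)^−n)/r]) = ¥15,110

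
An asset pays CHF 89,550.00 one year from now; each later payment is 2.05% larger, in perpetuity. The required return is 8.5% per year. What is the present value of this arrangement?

Periodic rate r = 0.085 per year.
Growing perpetuity (Gordon): PV = PMT₁ / (r − g) = 89,550 / (r − 0.0205) = CHF 1,388,372.09.

CHF 1,388,372.09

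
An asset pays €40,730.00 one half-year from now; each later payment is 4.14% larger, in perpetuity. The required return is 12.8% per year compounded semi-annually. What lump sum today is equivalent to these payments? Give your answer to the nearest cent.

€1,802,212.39

Periodic rate r = 0.128/2 per half-year.
Growing perpetuity (Gordon): PV = PMT₁ / (r − g) = 40,730 / (r − 0.0414) = €1,802,212.39.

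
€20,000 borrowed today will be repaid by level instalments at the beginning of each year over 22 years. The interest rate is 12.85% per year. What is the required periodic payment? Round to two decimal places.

€2,448.72

Level annuity due; solve PV = PMT × [(1 − (1+r)^−n)/r] × (1+r) for PMT.
Periodic rate r = 0.1285 per year.
With n = 22: PMT = 20,000 / ([(1 − (1+r)^−n)/r] × (1+r)) = €2,448.72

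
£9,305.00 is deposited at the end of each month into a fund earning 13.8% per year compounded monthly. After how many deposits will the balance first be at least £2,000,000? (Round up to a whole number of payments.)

Periodic rate r = 0.138/12 per month; n is counted in months.
Ordinary annuity FV: 2,000,000 = 9,305 × [((1+r)^n − 1)/r].
(1+r)^n = 1 + 2,000,000 × r / 9,305, so n = ln(1 + 2,000,000·r/9,305) / ln(1+r) = 108.85.
Round up to a whole number of payments: n = 109.

109 payments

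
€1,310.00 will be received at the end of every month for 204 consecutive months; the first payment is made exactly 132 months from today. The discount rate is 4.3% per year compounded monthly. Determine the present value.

€118,512.89

Ordinary annuity of 204 payments, first payment at period 132.
Periodic rate r = 0.043/12 per month; n is counted in months.
The ordinary-annuity PV formula values the stream one period before the first payment (period 131); discount that back 131 periods:
PV₀ = 1,310 × [1 − (1+r)^−204] / r × (1+r)^−131 = €118,512.89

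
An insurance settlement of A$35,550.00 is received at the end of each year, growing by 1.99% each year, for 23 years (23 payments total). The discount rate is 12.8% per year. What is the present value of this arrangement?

Periodic rate r = 0.128 per year.
Growing ordinary annuity: PV = PMT₁ × [1 − ((1+g)/(1+r))^n] / (r − g) = 35,550 × [1 − ((1+0.0199)/(1+r))^23] / (r − 0.0199) = A$296,448.42.

A$296,448.42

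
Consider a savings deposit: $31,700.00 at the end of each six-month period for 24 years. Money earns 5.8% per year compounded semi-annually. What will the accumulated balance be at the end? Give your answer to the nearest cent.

This is an ordinary annuity: 48 deposits of $31,700.00 at the end of each six-month period.
Periodic rate r = 0.058/2 per half-year; n is counted in half-years.
FV = PMT × [((1+r)^n − 1)/r] = 31,700 × [(1+r)^48 − 1] / r = $3,218,107.30

$3,218,107.30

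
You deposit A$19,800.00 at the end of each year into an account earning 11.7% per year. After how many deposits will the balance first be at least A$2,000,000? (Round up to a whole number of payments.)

Periodic rate r = 0.117 per year.
Ordinary annuity FV: 2,000,000 = 19,800 × [((1+r)^n − 1)/r].
(1+r)^n = 1 + 2,000,000 × r / 19,800, so n = ln(1 + 2,000,000·r/19,800) / ln(1+r) = 23.05.
Round up to a whole number of payments: n = 24.

24 payments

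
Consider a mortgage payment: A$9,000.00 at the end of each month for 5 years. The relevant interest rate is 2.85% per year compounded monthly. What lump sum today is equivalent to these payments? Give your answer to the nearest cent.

This is an ordinary annuity: 60 payments of A$9,000.00 at the end of each month.
Periodic rate r = 0.0285/12 per month; n is counted in months.
PV = PMT × [(1 − (1+r)^−n)/r] = 9,000 × [1 − (1+r)^−60] / r = A$502,734.02

A$502,734.02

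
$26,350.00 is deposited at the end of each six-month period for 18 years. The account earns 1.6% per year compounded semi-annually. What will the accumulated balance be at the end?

$1,094,282.02

This is an ordinary annuity: 36 deposits of $26,350.00 at the end of each six-month period.
Periodic rate r = 0.016/2 per half-year; n is counted in half-years.
FV = PMT × [((1+r)^n − 1)/r] = 26,350 × [(1+r)^36 − 1] / r = $1,094,282.02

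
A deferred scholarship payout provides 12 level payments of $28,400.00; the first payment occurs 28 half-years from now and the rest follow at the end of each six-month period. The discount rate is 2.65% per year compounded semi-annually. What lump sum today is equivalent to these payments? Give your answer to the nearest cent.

$219,503.44

Ordinary annuity of 12 payments, first payment at period 28.
Periodic rate r = 0.0265/2 per half-year; n is counted in half-years.
The ordinary-annuity PV formula values the stream one period before the first payment (period 27); discount that back 27 periods:
PV₀ = 28,400 × [1 − (1+r)^−12] / r × (1+r)^−27 = $219,503.44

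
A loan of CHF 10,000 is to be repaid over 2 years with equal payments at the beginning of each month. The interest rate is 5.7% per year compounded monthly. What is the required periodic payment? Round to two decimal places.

CHF 439.77

Level annuity due; solve PV = PMT × [(1 − (1+r)^−n)/r] × (1+r) for PMT.
Periodic rate r = 0.057/12 per month; n is counted in months.
With n = 24: PMT = 10,000 / ([(1 − (1+r)^−n)/r] × (1+r)) = CHF 439.77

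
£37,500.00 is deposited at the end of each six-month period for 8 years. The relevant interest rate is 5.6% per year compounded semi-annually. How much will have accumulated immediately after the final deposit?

This is an ordinary annuity: 16 deposits of £37,500.00 at the end of each six-month period.
Periodic rate r = 0.056/2 per half-year; n is counted in half-years.
FV = PMT × [((1+r)^n − 1)/r] = 37,500 × [(1+r)^16 − 1] / r = £744,068.29

£744,068.29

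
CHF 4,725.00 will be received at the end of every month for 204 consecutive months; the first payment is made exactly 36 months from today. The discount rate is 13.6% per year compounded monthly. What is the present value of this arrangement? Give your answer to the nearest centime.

CHF 252,820.28

Ordinary annuity of 204 payments, first payment at period 36.
Periodic rate r = 0.136/12 per month; n is counted in months.
The ordinary-annuity PV formula values the stream one period before the first payment (period 35); discount that back 35 periods:
PV₀ = 4,725 × [1 − (1+r)^−204] / r × (1+r)^−35 = CHF 252,820.28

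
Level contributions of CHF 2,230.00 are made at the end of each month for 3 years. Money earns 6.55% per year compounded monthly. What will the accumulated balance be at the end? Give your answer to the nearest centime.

This is an ordinary annuity: 36 deposits of CHF 2,230.00 at the end of each month.
Periodic rate r = 0.0655/12 per month; n is counted in months.
FV = PMT × [((1+r)^n − 1)/r] = 2,230 × [(1+r)^36 − 1] / r = CHF 88,444.92

CHF 88,444.92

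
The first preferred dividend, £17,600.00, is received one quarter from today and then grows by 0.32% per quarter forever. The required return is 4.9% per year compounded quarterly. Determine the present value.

Periodic rate r = 0.049/4 per quarter.
Growing perpetuity (Gordon): PV = PMT₁ / (r − g) = 17,600 / (r − 0.0032) = £1,944,751.38.

£1,944,751.38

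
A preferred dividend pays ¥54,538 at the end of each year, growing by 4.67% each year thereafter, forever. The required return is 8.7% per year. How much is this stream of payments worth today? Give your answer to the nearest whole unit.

Periodic rate r = 0.087 per year.
Growing perpetuity (Gordon): PV = PMT₁ / (r − g) = 54,538 / (r − 0.0467) = ¥1,353,300.

¥1,353,300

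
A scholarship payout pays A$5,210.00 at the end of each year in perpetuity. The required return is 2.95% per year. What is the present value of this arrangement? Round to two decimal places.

Periodic rate r = 0.0295 per year.
Level perpetuity: PV = PMT / r = 5,210 / (0.0295) = A$176,610.17.

A$176,610.17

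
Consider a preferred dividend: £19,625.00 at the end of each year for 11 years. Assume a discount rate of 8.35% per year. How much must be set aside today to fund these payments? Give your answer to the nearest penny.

This is an ordinary annuity: 11 payments of £19,625.00 at the end of each year.
Periodic rate r = 0.0835 per year.
PV = PMT × [(1 − (1+r)^−n)/r] = 19,625 × [1 − (1+r)^−11] / r = £137,754.07

£137,754.07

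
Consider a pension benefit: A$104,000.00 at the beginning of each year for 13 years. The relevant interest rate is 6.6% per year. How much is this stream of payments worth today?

This is an annuity due: 13 payments of A$104,000.00 at the beginning of each year.
Periodic rate r = 0.066 per year.
PV = PMT × [(1 − (1+r)^−n)/r] × (1+r) = 104,000 × [1 − (1+r)^−13] / r × (1+r) = A$947,939.81

A$947,939.81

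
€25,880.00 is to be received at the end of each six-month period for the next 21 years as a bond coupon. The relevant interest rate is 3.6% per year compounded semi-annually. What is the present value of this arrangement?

This is an ordinary annuity: 42 payments of €25,880.00 at the end of each six-month period.
Periodic rate r = 0.036/2 per half-year; n is counted in half-years.
PV = PMT × [(1 − (1+r)^−n)/r] = 25,880 × [1 − (1+r)^−42] / r = €758,128.14

€758,128.14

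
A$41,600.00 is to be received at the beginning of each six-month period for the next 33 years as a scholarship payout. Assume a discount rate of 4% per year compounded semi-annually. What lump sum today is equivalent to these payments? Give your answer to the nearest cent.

This is an annuity due: 66 payments of A$41,600.00 at the beginning of each six-month period.
Periodic rate r = 0.04/2 per half-year; n is counted in half-years.
PV = PMT × [(1 − (1+r)^−n)/r] × (1+r) = 41,600 × [1 − (1+r)^−66] / r × (1+r) = A$1,547,414.57

A$1,547,414.57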